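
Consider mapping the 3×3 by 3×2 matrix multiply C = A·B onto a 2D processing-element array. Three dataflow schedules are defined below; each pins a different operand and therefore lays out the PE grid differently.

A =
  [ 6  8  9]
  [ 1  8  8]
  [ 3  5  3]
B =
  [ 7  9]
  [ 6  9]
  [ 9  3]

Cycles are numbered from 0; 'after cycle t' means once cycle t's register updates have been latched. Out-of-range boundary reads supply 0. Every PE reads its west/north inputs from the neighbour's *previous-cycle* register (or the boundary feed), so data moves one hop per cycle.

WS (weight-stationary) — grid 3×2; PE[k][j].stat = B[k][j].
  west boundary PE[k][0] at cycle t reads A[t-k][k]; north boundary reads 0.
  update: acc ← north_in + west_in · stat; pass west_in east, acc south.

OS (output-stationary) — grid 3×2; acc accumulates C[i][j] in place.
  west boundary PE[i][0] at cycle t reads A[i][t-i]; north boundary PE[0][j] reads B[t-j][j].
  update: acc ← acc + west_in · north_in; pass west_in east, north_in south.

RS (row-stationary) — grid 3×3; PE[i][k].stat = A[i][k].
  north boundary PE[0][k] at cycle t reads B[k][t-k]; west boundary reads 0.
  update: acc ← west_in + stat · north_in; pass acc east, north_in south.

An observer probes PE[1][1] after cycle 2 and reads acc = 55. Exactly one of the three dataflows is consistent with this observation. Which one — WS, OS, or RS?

dataflow = RS

Under WS (3×2), PE[1][1]:
  0: (1,1).acc=0  regs=<0,0>
  1: (1,1).acc=0  regs=<0,0>
  2: (1,1).acc=126  regs=<8,126>
Under OS (3×2), PE[1][1]:
  0: (1,1).acc=0  regs=<0,0>
  1: (1,1).acc=0  regs=<0,0>
  2: (1,1).acc=9  regs=<1,9>
Under RS (3×3), PE[1][1]:
  0: (1,1).acc=0  regs=<0,0>
  1: (1,1).acc=0  regs=<0,0>
  2: (1,1).acc=55  regs=<55,6>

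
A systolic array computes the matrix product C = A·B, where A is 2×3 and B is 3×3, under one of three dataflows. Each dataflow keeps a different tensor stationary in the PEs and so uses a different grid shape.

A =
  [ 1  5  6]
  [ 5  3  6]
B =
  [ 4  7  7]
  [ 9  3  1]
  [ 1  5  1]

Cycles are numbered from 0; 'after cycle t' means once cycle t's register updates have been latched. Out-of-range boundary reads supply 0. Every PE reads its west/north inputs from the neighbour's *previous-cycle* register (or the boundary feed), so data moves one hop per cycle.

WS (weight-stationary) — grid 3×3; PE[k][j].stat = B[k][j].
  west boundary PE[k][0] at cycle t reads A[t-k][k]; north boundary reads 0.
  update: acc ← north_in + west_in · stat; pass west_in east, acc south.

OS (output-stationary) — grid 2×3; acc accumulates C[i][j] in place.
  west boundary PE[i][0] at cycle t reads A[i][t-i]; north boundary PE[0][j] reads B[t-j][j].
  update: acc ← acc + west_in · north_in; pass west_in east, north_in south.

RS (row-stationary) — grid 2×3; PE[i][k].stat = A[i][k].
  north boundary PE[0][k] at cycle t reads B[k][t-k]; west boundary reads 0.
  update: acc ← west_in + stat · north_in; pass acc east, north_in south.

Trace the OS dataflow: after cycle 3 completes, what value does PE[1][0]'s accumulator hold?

PE[1][0].acc = 53

Tracing OS — 2×3 array, target PE[1][0]:
  step 0 · PE0,0: acc=4; fwd→1 fwd↓4
  step 0 · PE1,0: acc=0; fwd→0 fwd↓0
  step 1 · PE0,0: acc=49; fwd→5 fwd↓9
  step 1 · PE1,0: acc=20; fwd→5 fwd↓4
  step 2 · PE0,0: acc=55; fwd→6 fwd↓1
  step 2 · PE1,0: acc=47; fwd→3 fwd↓9
  step 3 · PE0,0: acc=55; fwd→0 fwd↓0
  step 3 · PE1,0: acc=53; fwd→6 fwd↓1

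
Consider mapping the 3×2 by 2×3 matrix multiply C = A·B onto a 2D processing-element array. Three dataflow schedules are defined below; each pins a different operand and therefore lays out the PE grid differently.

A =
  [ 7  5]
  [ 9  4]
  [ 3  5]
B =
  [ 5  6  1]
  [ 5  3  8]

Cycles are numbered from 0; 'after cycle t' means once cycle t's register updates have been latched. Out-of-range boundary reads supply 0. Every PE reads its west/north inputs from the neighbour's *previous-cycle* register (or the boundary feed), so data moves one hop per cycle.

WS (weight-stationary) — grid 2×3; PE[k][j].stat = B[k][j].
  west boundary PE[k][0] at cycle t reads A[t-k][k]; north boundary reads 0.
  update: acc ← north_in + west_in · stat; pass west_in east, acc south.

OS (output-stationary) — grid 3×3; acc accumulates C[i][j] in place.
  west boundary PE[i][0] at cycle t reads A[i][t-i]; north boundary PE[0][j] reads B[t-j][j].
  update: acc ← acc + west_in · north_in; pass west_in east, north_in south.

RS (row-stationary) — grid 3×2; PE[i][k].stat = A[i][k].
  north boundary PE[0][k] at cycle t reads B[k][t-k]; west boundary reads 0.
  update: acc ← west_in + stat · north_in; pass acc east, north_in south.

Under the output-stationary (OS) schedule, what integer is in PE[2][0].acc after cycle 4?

PE[2][0].acc = 40

OS (3×3). Following PE[2][0] plus its west/north inputs:
  t=0 PE[1][0]: acc=0 h=0 v=0
  t=0 PE[2][0]: acc=0 h=0 v=0
  t=1 PE[1][0]: acc=45 h=9 v=5
  t=1 PE[2][0]: acc=0 h=0 v=0
  t=2 PE[1][0]: acc=65 h=4 v=5
  t=2 PE[2][0]: acc=15 h=3 v=5
  t=3 PE[1][0]: acc=65 h=0 v=0
  t=3 PE[2][0]: acc=40 h=5 v=5
  t=4 PE[1][0]: acc=65 h=0 v=0
  t=4 PE[2][0]: acc=40 h=0 v=0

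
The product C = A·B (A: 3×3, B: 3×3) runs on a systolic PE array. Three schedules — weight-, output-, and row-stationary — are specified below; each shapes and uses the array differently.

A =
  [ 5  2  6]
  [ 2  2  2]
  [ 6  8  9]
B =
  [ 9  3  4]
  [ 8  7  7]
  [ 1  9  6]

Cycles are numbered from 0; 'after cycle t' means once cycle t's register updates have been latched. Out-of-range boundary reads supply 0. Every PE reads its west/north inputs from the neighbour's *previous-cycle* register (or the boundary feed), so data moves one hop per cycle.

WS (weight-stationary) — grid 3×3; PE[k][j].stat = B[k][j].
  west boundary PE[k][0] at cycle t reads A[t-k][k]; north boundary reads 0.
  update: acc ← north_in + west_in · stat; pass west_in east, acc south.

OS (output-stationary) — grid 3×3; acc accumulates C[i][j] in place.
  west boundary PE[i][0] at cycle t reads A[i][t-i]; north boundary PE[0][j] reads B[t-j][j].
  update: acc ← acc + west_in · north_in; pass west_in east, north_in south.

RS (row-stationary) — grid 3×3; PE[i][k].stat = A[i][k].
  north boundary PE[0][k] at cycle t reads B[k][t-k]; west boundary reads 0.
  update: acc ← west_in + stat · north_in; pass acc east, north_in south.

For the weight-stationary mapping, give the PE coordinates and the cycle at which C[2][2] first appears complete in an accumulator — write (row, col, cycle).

(row, col, cycle) = (2, 2, 6)

WS — PE[2][2] is where C[2][2] collects:
  cycle 0: PE[2][2] → acc 0, east 0, south 0
  cycle 1: PE[2][2] → acc 0, east 0, south 0
  cycle 2: PE[2][2] → acc 0, east 0, south 0
  cycle 3: PE[2][2] → acc 0, east 0, south 0
  cycle 4: PE[2][2] → acc 70, east 6, south 70
  cycle 5: PE[2][2] → acc 34, east 2, south 34
  cycle 6: PE[2][2] → acc 134, east 9, south 134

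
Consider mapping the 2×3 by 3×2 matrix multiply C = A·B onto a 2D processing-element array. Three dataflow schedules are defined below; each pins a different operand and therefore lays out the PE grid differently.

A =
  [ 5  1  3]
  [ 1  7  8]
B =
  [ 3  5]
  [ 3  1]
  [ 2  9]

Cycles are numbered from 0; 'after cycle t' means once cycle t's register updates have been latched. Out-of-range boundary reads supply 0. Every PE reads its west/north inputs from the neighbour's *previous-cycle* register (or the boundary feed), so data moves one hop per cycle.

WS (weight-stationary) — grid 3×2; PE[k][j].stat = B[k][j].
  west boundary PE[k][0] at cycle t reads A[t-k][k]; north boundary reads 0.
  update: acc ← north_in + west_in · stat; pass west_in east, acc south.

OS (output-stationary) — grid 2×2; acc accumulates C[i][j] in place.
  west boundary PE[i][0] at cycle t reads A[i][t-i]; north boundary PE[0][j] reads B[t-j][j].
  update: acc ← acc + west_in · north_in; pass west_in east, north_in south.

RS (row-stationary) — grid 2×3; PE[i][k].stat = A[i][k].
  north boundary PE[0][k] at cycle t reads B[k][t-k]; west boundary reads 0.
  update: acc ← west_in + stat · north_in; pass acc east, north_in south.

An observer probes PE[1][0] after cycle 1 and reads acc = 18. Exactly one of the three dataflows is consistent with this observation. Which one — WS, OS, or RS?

dataflow = WS

WS (3×2 grid), PE[1][0]:
  @0  [1,0]  acc 0  |  →0  ↓0
  @1  [1,0]  acc 18  |  →1  ↓18
OS (2×2 grid), PE[1][0]:
  @0  [1,0]  acc 0  |  →0  ↓0
  @1  [1,0]  acc 3  |  →1  ↓3
RS (2×3 grid), PE[1][0]:
  @0  [1,0]  acc 0  |  →0  ↓0
  @1  [1,0]  acc 3  |  →3  ↓3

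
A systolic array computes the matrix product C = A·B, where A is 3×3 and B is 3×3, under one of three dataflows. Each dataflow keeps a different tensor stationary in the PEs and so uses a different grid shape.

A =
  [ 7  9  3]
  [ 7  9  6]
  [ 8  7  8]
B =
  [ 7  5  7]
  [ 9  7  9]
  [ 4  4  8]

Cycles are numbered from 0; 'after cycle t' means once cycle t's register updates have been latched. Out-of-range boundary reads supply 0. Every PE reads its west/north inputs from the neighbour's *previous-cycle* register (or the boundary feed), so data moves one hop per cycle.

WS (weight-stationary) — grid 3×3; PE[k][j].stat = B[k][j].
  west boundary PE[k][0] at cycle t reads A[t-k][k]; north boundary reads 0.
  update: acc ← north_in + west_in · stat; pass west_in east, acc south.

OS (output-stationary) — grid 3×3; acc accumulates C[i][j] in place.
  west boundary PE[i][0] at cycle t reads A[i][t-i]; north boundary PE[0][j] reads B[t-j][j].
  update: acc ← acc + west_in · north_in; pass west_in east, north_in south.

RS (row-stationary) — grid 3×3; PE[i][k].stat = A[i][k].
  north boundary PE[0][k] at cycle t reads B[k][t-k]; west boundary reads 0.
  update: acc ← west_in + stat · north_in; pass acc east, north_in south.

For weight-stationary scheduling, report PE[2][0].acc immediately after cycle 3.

WS (3×3). Following PE[2][0] plus its west/north inputs:
  0: (1,0).acc=0  regs=<0,0>
  0: (2,0).acc=0  regs=<0,0>
  1: (1,0).acc=130  regs=<9,130>
  1: (2,0).acc=0  regs=<0,0>
  2: (1,0).acc=130  regs=<9,130>
  2: (2,0).acc=142  regs=<3,142>
  3: (1,0).acc=119  regs=<7,119>
  3: (2,0).acc=154  regs=<6,154>

PE[2][0].acc = 154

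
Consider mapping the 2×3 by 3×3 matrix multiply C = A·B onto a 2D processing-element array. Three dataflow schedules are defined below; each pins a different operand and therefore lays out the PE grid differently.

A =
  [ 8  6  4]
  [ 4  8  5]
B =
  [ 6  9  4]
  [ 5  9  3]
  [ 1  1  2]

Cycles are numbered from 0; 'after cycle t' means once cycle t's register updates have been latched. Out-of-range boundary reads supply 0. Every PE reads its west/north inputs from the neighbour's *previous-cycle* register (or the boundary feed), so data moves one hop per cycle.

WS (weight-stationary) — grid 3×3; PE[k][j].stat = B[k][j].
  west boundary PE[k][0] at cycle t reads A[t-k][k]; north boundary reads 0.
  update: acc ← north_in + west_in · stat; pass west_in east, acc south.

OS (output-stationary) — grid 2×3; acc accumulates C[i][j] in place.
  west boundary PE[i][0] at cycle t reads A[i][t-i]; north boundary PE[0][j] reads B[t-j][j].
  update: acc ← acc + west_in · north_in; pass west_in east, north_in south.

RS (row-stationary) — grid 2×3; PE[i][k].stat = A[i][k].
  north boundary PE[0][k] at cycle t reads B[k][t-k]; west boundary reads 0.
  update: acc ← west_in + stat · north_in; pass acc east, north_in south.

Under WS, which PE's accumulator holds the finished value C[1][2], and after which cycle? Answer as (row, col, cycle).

(row, col, cycle) = (2, 2, 5)

WS — PE[2][2] is where C[1][2] collects:
  0: (2,2).acc=0  regs=<0,0>
  1: (2,2).acc=0  regs=<0,0>
  2: (2,2).acc=0  regs=<0,0>
  3: (2,2).acc=0  regs=<0,0>
  4: (2,2).acc=58  regs=<4,58>
  5: (2,2).acc=50  regs=<5,50>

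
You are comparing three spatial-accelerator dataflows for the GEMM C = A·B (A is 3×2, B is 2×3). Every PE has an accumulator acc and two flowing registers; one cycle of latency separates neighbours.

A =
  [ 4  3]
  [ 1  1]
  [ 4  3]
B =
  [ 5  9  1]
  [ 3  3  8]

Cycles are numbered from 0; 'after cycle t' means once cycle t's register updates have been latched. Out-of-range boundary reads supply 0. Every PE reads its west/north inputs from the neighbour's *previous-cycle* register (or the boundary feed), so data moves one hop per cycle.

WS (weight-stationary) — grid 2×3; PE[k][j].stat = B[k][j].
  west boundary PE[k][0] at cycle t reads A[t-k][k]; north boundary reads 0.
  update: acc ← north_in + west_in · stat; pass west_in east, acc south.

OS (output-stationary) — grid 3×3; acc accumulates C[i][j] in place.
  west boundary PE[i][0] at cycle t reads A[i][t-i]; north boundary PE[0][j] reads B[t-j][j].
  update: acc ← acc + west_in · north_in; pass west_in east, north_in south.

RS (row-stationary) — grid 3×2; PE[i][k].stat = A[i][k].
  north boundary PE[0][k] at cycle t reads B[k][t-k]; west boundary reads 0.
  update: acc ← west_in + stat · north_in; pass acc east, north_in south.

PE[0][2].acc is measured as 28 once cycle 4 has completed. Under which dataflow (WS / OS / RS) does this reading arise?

WS (2×3 grid), PE[0][2]:
  cycle 0: PE[0][2] → acc 0, east 0, south 0
  cycle 1: PE[0][2] → acc 0, east 0, south 0
  cycle 2: PE[0][2] → acc 4, east 4, south 4
  cycle 3: PE[0][2] → acc 1, east 1, south 1
  cycle 4: PE[0][2] → acc 4, east 4, south 4
OS (3×3 grid), PE[0][2]:
  cycle 0: PE[0][2] → acc 0, east 0, south 0
  cycle 1: PE[0][2] → acc 0, east 0, south 0
  cycle 2: PE[0][2] → acc 4, east 4, south 1
  cycle 3: PE[0][2] → acc 28, east 3, south 8
  cycle 4: PE[0][2] → acc 28, east 0, south 0
— RS: 3×2 array has no PE[0][2].

dataflow = OS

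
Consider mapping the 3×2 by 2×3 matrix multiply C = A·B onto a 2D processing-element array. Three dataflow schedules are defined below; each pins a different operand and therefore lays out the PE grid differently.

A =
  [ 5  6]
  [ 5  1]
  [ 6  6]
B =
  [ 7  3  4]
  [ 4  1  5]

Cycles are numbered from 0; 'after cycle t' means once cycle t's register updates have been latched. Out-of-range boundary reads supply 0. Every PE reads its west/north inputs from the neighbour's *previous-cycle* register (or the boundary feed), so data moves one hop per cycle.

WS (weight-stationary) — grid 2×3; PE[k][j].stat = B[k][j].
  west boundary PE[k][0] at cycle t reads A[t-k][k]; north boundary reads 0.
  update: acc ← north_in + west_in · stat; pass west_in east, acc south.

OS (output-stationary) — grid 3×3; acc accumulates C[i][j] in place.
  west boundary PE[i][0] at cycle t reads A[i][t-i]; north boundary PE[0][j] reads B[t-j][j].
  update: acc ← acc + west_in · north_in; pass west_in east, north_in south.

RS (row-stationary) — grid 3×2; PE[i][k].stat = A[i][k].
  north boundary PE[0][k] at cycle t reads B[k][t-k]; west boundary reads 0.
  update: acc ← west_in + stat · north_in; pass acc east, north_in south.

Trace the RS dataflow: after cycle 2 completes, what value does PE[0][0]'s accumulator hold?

PE[0][0].acc = 20

Tracing RS — 3×2 array, target PE[0][0]:
  [0] (0,0) acc=35 (h:35 v:7)
  [1] (0,0) acc=15 (h:15 v:3)
  [2] (0,0) acc=20 (h:20 v:4)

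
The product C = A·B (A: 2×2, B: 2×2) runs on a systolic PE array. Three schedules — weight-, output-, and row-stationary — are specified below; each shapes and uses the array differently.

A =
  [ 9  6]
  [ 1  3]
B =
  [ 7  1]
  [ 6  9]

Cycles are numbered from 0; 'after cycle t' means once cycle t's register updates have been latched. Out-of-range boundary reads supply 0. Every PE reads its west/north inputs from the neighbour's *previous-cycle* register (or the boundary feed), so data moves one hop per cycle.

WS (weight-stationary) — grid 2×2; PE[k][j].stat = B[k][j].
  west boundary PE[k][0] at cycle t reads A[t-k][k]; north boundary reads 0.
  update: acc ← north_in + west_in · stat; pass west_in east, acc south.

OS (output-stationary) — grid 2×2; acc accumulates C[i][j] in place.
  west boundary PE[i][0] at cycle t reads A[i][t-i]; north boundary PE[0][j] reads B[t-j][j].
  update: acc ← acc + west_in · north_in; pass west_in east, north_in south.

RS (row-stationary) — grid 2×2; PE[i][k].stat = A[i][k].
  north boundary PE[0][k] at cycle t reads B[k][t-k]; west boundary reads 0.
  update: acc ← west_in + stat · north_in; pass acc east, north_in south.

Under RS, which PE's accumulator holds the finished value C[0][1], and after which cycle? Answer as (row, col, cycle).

RS: C[0][1] accumulates in PE[0][1]:
  c0 r0c1: 0 / 0 / 0
  c1 r0c1: 99 / 99 / 6
  c2 r0c1: 63 / 63 / 9

(row, col, cycle) = (0, 1, 2)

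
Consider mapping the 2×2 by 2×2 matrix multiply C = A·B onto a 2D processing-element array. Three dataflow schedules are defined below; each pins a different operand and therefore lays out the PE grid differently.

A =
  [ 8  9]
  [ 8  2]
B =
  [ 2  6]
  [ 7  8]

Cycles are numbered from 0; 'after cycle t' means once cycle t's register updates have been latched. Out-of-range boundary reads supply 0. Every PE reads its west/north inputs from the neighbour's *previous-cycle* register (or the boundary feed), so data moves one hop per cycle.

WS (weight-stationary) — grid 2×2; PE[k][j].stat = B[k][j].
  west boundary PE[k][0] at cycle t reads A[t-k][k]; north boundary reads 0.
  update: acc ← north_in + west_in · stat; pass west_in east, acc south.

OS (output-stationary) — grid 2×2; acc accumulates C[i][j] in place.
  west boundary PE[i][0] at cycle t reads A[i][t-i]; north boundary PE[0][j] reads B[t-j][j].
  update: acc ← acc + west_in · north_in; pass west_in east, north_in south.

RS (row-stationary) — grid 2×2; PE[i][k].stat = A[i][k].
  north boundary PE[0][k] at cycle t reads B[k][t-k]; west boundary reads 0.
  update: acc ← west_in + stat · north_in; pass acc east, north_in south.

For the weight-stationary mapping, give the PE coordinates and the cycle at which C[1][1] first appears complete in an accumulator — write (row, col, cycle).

(row, col, cycle) = (1, 1, 3)

WS — PE[1][1] is where C[1][1] collects:
  t=0 PE[1][1]: acc=0 h=0 v=0
  t=1 PE[1][1]: acc=0 h=0 v=0
  t=2 PE[1][1]: acc=120 h=9 v=120
  t=3 PE[1][1]: acc=64 h=2 v=64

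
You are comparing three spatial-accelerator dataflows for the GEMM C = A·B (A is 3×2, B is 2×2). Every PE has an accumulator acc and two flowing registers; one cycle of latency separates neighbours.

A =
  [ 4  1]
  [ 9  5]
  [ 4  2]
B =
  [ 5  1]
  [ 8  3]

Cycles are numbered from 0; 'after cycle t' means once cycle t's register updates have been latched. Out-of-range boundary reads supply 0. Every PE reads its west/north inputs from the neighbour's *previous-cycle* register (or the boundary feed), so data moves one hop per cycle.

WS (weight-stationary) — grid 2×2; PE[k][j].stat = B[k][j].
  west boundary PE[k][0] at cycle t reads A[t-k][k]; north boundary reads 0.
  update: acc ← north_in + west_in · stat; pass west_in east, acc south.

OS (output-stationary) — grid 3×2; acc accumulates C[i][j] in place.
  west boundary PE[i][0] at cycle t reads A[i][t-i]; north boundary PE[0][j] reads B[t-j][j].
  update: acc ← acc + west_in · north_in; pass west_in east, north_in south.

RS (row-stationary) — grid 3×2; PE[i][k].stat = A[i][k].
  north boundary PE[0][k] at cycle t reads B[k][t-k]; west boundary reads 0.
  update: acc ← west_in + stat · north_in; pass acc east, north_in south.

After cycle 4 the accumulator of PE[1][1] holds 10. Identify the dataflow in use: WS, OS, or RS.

WS (2×2 grid), PE[1][1]:
  [0] (1,1) acc=0 (h:0 v:0)
  [1] (1,1) acc=0 (h:0 v:0)
  [2] (1,1) acc=7 (h:1 v:7)
  [3] (1,1) acc=24 (h:5 v:24)
  [4] (1,1) acc=10 (h:2 v:10)
OS (3×2 grid), PE[1][1]:
  [0] (1,1) acc=0 (h:0 v:0)
  [1] (1,1) acc=0 (h:0 v:0)
  [2] (1,1) acc=9 (h:9 v:1)
  [3] (1,1) acc=24 (h:5 v:3)
  [4] (1,1) acc=24 (h:0 v:0)
RS (3×2 grid), PE[1][1]:
  [0] (1,1) acc=0 (h:0 v:0)
  [1] (1,1) acc=0 (h:0 v:0)
  [2] (1,1) acc=85 (h:85 v:8)
  [3] (1,1) acc=24 (h:24 v:3)
  [4] (1,1) acc=0 (h:0 v:0)

dataflow = WS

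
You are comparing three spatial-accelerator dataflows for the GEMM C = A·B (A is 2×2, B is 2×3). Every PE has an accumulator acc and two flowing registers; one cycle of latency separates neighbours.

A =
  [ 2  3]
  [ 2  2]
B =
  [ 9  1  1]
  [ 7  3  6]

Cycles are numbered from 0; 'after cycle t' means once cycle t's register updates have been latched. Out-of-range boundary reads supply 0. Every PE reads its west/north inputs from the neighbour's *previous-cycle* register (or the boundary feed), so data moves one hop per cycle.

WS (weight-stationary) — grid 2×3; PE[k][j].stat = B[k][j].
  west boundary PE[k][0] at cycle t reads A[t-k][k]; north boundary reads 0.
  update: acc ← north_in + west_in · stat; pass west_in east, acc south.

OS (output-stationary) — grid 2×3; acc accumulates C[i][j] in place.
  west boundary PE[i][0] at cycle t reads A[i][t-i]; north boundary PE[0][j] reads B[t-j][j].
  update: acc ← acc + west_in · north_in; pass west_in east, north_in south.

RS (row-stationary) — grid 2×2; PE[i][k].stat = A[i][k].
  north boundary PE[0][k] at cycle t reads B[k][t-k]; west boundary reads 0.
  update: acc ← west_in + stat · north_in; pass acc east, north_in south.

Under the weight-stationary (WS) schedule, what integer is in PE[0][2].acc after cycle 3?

PE[0][2].acc = 2

Tracing WS — 2×3 array, target PE[0][2]:
  step 0 · PE0,1: acc=0; fwd→0 fwd↓0
  step 0 · PE0,2: acc=0; fwd→0 fwd↓0
  step 1 · PE0,1: acc=2; fwd→2 fwd↓2
  step 1 · PE0,2: acc=0; fwd→0 fwd↓0
  step 2 · PE0,1: acc=2; fwd→2 fwd↓2
  step 2 · PE0,2: acc=2; fwd→2 fwd↓2
  step 3 · PE0,1: acc=0; fwd→0 fwd↓0
  step 3 · PE0,2: acc=2; fwd→2 fwd↓2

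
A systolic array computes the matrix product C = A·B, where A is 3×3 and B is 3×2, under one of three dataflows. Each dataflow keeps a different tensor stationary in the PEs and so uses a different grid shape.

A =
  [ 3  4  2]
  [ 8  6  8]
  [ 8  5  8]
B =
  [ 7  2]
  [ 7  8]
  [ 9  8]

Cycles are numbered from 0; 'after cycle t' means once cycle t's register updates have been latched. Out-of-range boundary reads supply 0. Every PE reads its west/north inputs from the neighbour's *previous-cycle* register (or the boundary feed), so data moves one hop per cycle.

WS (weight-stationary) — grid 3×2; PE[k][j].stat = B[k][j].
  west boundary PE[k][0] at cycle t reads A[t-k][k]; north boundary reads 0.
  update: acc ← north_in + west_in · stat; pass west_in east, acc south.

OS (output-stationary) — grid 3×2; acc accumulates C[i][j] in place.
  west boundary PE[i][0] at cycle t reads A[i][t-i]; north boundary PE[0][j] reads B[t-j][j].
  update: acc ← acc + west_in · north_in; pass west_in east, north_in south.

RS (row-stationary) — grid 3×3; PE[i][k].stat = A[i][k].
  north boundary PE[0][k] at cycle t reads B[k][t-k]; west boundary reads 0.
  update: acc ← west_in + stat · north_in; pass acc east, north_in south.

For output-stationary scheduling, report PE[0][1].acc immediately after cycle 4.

PE[0][1].acc = 54

OS (3×2). Following PE[0][1] plus its west/north inputs:
  c0 r0c0: 21 / 3 / 7
  c0 r0c1: 0 / 0 / 0
  c1 r0c0: 49 / 4 / 7
  c1 r0c1: 6 / 3 / 2
  c2 r0c0: 67 / 2 / 9
  c2 r0c1: 38 / 4 / 8
  c3 r0c0: 67 / 0 / 0
  c3 r0c1: 54 / 2 / 8
  c4 r0c0: 67 / 0 / 0
  c4 r0c1: 54 / 0 / 0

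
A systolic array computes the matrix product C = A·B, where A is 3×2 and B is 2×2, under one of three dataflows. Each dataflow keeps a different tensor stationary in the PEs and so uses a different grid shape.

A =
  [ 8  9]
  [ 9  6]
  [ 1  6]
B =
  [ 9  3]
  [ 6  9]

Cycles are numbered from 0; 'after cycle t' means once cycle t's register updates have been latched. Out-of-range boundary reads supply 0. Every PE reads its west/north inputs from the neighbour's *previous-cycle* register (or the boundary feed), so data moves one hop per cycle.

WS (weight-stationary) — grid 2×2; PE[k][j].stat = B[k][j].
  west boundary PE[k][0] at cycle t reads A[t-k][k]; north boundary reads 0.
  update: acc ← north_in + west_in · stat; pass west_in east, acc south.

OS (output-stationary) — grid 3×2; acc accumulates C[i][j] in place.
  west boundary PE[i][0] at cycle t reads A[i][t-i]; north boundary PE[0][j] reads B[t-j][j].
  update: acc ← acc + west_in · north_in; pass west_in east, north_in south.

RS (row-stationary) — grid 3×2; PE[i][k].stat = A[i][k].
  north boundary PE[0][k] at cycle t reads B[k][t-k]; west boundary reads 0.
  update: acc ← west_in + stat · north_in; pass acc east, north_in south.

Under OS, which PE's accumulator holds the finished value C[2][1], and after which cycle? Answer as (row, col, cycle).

OS: C[2][1] accumulates in PE[2][1]:
  [0] (2,1) acc=0 (h:0 v:0)
  [1] (2,1) acc=0 (h:0 v:0)
  [2] (2,1) acc=0 (h:0 v:0)
  [3] (2,1) acc=3 (h:1 v:3)
  [4] (2,1) acc=57 (h:6 v:9)

(row, col, cycle) = (2, 1, 4)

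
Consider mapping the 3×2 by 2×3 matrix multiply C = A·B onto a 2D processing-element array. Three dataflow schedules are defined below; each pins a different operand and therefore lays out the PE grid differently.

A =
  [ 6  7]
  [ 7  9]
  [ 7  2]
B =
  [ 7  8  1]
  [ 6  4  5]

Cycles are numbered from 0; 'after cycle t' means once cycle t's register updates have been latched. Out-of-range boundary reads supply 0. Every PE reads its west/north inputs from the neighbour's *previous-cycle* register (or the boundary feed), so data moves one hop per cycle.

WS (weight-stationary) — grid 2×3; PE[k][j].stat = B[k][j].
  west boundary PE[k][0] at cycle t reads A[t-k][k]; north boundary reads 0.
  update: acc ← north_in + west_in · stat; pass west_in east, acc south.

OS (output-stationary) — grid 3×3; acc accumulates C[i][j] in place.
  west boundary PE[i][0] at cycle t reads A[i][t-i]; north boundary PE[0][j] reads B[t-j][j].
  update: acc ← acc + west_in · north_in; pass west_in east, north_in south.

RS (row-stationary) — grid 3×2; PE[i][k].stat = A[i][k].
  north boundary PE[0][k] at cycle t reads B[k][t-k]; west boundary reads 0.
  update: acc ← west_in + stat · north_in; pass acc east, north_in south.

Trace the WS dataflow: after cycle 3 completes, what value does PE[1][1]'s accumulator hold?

WS (2×3). Following PE[1][1] plus its west/north inputs:
  cycle 0: PE[0][1] → acc 0, east 0, south 0
  cycle 0: PE[1][0] → acc 0, east 0, south 0
  cycle 0: PE[1][1] → acc 0, east 0, south 0
  cycle 1: PE[0][1] → acc 48, east 6, south 48
  cycle 1: PE[1][0] → acc 84, east 7, south 84
  cycle 1: PE[1][1] → acc 0, east 0, south 0
  cycle 2: PE[0][1] → acc 56, east 7, south 56
  cycle 2: PE[1][0] → acc 103, east 9, south 103
  cycle 2: PE[1][1] → acc 76, east 7, south 76
  cycle 3: PE[0][1] → acc 56, east 7, south 56
  cycle 3: PE[1][0] → acc 61, east 2, south 61
  cycle 3: PE[1][1] → acc 92, east 9, south 92

PE[1][1].acc = 92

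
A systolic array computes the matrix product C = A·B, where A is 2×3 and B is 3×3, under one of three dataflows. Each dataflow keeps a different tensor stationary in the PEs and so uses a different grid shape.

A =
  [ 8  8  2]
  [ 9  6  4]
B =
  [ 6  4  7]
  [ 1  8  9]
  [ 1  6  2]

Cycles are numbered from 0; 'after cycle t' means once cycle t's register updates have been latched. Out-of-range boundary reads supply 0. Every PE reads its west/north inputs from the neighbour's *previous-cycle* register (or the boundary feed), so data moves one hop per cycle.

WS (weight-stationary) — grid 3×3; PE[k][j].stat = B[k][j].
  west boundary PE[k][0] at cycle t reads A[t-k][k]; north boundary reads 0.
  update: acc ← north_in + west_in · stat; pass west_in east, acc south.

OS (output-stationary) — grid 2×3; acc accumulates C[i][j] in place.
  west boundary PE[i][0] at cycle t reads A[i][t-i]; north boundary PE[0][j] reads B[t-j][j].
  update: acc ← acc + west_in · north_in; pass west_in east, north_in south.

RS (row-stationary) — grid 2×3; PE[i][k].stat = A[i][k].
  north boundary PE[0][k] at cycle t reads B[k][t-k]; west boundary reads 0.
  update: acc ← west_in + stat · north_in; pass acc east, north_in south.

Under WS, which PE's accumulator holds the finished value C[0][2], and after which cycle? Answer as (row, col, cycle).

(row, col, cycle) = (2, 2, 4)

Under WS, C[0][2] lands at PE[2][2]:
  after 0 — PE[2][2] acc=0, pass-E 0, pass-S 0
  after 1 — PE[2][2] acc=0, pass-E 0, pass-S 0
  after 2 — PE[2][2] acc=0, pass-E 0, pass-S 0
  after 3 — PE[2][2] acc=0, pass-E 0, pass-S 0
  after 4 — PE[2][2] acc=132, pass-E 2, pass-S 132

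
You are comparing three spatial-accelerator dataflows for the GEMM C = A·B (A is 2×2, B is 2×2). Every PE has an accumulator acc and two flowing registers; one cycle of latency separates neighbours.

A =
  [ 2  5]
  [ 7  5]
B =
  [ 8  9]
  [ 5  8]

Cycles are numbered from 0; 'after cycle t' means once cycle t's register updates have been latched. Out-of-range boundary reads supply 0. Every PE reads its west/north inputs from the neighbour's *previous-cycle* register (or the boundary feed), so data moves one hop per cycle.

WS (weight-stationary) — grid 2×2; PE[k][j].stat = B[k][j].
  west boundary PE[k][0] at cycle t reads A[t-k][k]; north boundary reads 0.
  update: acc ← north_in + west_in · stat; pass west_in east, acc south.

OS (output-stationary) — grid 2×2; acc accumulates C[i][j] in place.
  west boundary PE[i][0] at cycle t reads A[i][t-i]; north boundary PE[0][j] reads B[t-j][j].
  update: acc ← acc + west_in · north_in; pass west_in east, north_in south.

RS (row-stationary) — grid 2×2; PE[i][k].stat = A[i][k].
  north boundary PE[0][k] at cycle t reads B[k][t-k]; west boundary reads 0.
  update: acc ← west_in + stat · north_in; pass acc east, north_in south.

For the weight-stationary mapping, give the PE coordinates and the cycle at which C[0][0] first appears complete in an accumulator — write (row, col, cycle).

Under WS, C[0][0] lands at PE[1][0]:
  after 0 — PE[1][0] acc=0, pass-E 0, pass-S 0
  after 1 — PE[1][0] acc=41, pass-E 5, pass-S 41

(row, col, cycle) = (1, 0, 1)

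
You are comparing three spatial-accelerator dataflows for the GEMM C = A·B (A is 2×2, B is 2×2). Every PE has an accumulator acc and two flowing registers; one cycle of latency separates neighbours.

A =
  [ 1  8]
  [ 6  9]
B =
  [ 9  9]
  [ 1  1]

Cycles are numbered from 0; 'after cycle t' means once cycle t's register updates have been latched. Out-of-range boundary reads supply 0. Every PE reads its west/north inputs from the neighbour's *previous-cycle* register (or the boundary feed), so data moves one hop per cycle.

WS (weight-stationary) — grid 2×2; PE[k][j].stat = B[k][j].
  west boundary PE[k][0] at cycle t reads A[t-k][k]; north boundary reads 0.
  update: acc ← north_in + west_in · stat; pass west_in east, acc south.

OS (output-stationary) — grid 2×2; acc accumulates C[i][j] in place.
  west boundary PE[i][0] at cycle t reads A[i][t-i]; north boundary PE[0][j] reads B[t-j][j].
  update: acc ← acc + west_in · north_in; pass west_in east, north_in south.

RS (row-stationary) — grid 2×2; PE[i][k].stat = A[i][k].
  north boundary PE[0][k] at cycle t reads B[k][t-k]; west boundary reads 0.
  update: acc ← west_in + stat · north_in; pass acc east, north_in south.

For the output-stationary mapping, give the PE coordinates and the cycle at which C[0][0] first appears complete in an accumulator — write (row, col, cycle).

OS — PE[0][0] is where C[0][0] collects:
  cycle 0: PE[0][0] → acc 9, east 1, south 9
  cycle 1: PE[0][0] → acc 17, east 8, south 1

(row, col, cycle) = (0, 0, 1)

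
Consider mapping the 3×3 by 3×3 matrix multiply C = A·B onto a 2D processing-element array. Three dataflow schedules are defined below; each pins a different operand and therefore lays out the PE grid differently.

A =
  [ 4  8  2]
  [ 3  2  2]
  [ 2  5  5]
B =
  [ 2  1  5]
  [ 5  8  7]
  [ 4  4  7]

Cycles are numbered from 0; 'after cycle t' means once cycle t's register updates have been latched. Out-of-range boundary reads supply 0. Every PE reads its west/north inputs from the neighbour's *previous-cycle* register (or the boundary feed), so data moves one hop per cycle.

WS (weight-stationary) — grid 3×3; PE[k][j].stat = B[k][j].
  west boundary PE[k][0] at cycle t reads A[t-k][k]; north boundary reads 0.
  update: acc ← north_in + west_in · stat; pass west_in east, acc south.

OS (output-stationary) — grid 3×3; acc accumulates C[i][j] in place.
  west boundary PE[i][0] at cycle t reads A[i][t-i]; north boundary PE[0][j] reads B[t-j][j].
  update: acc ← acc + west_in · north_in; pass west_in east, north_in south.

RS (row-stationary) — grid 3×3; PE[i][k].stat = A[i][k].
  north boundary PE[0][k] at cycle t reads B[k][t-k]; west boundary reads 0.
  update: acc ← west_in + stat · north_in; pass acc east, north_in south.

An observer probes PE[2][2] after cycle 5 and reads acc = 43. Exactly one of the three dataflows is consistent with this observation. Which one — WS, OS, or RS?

dataflow = WS

— WS: 3×3; PE[2][2] trace:
  @0  [2,2]  acc 0  |  →0  ↓0
  @1  [2,2]  acc 0  |  →0  ↓0
  @2  [2,2]  acc 0  |  →0  ↓0
  @3  [2,2]  acc 0  |  →0  ↓0
  @4  [2,2]  acc 90  |  →2  ↓90
  @5  [2,2]  acc 43  |  →2  ↓43
— OS: 3×3; PE[2][2] trace:
  @0  [2,2]  acc 0  |  →0  ↓0
  @1  [2,2]  acc 0  |  →0  ↓0
  @2  [2,2]  acc 0  |  →0  ↓0
  @3  [2,2]  acc 0  |  →0  ↓0
  @4  [2,2]  acc 10  |  →2  ↓5
  @5  [2,2]  acc 45  |  →5  ↓7
— RS: 3×3; PE[2][2] trace:
  @0  [2,2]  acc 0  |  →0  ↓0
  @1  [2,2]  acc 0  |  →0  ↓0
  @2  [2,2]  acc 0  |  →0  ↓0
  @3  [2,2]  acc 0  |  →0  ↓0
  @4  [2,2]  acc 49  |  →49  ↓4
  @5  [2,2]  acc 62  |  →62  ↓4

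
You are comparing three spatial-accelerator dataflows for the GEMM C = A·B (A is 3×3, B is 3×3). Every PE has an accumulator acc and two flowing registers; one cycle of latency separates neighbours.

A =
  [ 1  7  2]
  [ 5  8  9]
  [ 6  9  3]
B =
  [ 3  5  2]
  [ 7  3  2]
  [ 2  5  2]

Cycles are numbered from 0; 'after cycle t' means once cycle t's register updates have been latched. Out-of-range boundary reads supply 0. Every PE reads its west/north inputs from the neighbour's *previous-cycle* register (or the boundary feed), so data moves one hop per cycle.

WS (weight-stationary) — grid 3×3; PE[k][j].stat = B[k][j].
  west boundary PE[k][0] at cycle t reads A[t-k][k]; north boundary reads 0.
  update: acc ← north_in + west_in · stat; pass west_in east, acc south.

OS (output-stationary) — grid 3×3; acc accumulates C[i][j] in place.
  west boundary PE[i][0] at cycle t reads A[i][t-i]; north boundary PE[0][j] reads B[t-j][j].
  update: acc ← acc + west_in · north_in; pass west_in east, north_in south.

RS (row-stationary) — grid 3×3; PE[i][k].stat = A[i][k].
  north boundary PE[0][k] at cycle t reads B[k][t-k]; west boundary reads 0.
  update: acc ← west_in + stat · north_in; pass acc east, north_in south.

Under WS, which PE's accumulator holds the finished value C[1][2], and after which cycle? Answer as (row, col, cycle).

(row, col, cycle) = (2, 2, 5)

WS — PE[2][2] is where C[1][2] collects:
  @0  [2,2]  acc 0  |  →0  ↓0
  @1  [2,2]  acc 0  |  →0  ↓0
  @2  [2,2]  acc 0  |  →0  ↓0
  @3  [2,2]  acc 0  |  →0  ↓0
  @4  [2,2]  acc 20  |  →2  ↓20
  @5  [2,2]  acc 44  |  →9  ↓44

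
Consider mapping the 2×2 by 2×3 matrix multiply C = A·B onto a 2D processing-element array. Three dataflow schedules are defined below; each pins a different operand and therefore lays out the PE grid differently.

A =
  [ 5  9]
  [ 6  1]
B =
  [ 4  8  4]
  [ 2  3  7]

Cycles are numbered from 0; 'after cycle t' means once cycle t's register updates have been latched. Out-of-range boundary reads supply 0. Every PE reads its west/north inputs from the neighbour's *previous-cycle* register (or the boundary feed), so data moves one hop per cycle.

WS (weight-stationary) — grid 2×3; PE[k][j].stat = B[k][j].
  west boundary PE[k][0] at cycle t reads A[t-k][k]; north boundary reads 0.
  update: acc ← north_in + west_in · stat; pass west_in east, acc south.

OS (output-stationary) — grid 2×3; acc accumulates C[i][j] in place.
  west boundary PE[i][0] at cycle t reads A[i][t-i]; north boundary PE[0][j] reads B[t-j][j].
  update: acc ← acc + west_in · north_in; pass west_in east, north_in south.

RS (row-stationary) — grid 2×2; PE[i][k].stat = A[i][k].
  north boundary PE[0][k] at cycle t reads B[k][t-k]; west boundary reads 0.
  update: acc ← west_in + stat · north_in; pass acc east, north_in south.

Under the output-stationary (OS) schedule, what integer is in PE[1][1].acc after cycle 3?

OS (2×3). Following PE[1][1] plus its west/north inputs:
  cycle 0: PE[0][1] → acc 0, east 0, south 0
  cycle 0: PE[1][0] → acc 0, east 0, south 0
  cycle 0: PE[1][1] → acc 0, east 0, south 0
  cycle 1: PE[0][1] → acc 40, east 5, south 8
  cycle 1: PE[1][0] → acc 24, east 6, south 4
  cycle 1: PE[1][1] → acc 0, east 0, south 0
  cycle 2: PE[0][1] → acc 67, east 9, south 3
  cycle 2: PE[1][0] → acc 26, east 1, south 2
  cycle 2: PE[1][1] → acc 48, east 6, south 8
  cycle 3: PE[0][1] → acc 67, east 0, south 0
  cycle 3: PE[1][0] → acc 26, east 0, south 0
  cycle 3: PE[1][1] → acc 51, east 1, south 3

PE[1][1].acc = 51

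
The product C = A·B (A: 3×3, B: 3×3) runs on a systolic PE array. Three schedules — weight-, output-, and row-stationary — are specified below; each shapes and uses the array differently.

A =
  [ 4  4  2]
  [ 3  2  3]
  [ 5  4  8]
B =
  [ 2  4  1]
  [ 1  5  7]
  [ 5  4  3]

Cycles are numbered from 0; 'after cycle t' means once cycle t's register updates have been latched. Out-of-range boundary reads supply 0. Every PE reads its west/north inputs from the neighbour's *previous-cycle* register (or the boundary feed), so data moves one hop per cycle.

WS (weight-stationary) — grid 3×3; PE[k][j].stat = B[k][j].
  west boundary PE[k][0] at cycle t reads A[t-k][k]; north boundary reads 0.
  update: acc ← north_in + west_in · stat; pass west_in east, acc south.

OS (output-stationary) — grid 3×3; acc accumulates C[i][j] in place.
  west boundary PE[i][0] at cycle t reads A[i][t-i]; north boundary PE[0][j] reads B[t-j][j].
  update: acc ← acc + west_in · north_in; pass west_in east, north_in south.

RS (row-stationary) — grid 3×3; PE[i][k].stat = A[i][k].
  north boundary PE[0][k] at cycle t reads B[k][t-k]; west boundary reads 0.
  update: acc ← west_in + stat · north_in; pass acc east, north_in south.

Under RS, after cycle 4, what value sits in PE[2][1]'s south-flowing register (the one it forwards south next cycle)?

RS 3×3: PE[2][1] cycle-by-cycle (with neighbour feeds):
  t=0 PE[1][1]: acc=0 h=0 v=0
  t=0 PE[2][0]: acc=0 h=0 v=0
  t=0 PE[2][1]: acc=0 h=0 v=0
  t=1 PE[1][1]: acc=0 h=0 v=0
  t=1 PE[2][0]: acc=0 h=0 v=0
  t=1 PE[2][1]: acc=0 h=0 v=0
  t=2 PE[1][1]: acc=8 h=8 v=1
  t=2 PE[2][0]: acc=10 h=10 v=2
  t=2 PE[2][1]: acc=0 h=0 v=0
  t=3 PE[1][1]: acc=22 h=22 v=5
  t=3 PE[2][0]: acc=20 h=20 v=4
  t=3 PE[2][1]: acc=14 h=14 v=1
  t=4 PE[1][1]: acc=17 h=17 v=7
  t=4 PE[2][0]: acc=5 h=5 v=1
  t=4 PE[2][1]: acc=40 h=40 v=5

register = 5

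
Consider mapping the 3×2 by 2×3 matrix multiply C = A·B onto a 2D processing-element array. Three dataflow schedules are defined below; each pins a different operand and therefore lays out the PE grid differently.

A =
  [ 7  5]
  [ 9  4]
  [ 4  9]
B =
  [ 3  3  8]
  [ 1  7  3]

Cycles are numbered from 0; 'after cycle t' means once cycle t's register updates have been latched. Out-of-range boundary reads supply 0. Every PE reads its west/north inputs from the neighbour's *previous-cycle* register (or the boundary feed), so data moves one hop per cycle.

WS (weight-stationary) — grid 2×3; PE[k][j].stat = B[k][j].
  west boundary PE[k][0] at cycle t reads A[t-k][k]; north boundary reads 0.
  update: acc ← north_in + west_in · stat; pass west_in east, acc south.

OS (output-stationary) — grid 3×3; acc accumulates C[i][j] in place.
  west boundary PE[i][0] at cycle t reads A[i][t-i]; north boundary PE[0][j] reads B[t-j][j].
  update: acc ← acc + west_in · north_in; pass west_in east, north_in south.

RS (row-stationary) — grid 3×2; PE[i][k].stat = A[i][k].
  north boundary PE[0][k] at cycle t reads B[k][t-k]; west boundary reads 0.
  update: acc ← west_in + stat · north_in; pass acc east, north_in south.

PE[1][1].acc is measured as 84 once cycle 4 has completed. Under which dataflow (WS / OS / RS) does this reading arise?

dataflow = RS

WS [2×3] PE[1][1] across cycles:
  t=0 PE[1][1]: acc=0 h=0 v=0
  t=1 PE[1][1]: acc=0 h=0 v=0
  t=2 PE[1][1]: acc=56 h=5 v=56
  t=3 PE[1][1]: acc=55 h=4 v=55
  t=4 PE[1][1]: acc=75 h=9 v=75
OS [3×3] PE[1][1] across cycles:
  t=0 PE[1][1]: acc=0 h=0 v=0
  t=1 PE[1][1]: acc=0 h=0 v=0
  t=2 PE[1][1]: acc=27 h=9 v=3
  t=3 PE[1][1]: acc=55 h=4 v=7
  t=4 PE[1][1]: acc=55 h=0 v=0
RS [3×2] PE[1][1] across cycles:
  t=0 PE[1][1]: acc=0 h=0 v=0
  t=1 PE[1][1]: acc=0 h=0 v=0
  t=2 PE[1][1]: acc=31 h=31 v=1
  t=3 PE[1][1]: acc=55 h=55 v=7
  t=4 PE[1][1]: acc=84 h=84 v=3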